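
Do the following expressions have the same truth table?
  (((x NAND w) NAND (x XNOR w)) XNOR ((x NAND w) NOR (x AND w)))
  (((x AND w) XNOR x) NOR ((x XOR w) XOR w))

No. Counterexample: with w=0, x=0, Expression 1 = 1 but Expression 2 = 0.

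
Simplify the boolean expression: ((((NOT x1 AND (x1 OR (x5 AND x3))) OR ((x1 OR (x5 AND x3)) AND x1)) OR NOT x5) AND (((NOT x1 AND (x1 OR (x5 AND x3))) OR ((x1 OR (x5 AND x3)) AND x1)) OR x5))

By distribution ((E OR v) AND (E OR NOT v) = E) then distribution ((E AND v) OR (E AND NOT v) = E):
= (x1 OR (x5 AND x3))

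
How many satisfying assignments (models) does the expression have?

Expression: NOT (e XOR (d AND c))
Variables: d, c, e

Satisfying assignments: (0,0,0), (0,1,0), (1,0,0), (1,1,1)
Count: 4 out of 8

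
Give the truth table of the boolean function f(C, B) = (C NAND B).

C | B | Output
--------------
0 | 0 | 1
0 | 1 | 1
1 | 0 | 1
1 | 1 | 0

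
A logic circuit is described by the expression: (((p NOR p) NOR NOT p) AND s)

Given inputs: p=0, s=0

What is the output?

Substituting: (((0 NOR 0) NOR NOT 0) AND 0)
= 0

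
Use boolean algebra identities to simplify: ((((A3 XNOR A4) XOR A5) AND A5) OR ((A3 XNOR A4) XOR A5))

By absorption (E OR (E AND v) = E):
= ((A3 XNOR A4) XOR A5)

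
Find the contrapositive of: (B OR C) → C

Contrapositive: NOT C → NOT (B OR C)
Note: A statement and its contrapositive are logically equivalent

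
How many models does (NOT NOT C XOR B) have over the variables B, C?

Satisfying assignments: (0,1), (1,0)
Count: 2 out of 4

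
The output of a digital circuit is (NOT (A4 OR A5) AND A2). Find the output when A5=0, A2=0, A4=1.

Substituting: (NOT (1 OR 0) AND 0)
= 0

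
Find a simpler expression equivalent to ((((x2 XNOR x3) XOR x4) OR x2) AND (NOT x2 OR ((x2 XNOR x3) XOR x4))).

By distribution ((E OR v) AND (E OR NOT v) = E):
= ((x2 XNOR x3) XOR x4)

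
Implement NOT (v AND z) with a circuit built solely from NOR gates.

(((v NOR v) NOR (z NOR z)) NOR ((v NOR v) NOR (z NOR z)))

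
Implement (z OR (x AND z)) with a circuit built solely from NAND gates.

((z NAND z) NAND (((x NAND z) NAND (x NAND z)) NAND ((x NAND z) NAND (x NAND z))))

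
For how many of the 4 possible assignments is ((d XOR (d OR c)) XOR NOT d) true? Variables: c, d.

Satisfying assignments: (0,0)
Count: 1 out of 4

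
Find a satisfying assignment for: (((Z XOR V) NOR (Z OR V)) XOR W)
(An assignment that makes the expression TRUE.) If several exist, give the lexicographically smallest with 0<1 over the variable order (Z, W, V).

Z=0, W=0, V=0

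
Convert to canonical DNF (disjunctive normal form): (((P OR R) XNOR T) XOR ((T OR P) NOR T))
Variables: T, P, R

(NOT T AND NOT P AND R) OR (T AND NOT P AND R) OR (T AND P AND NOT R) OR (T AND P AND R)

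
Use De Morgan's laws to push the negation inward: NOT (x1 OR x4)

NOT x1 AND NOT x4
De Morgan's: NOT(OR of terms) = AND of negations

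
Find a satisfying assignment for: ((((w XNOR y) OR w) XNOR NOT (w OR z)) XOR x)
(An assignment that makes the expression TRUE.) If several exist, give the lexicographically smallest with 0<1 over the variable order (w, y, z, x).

w=0, y=0, z=0, x=0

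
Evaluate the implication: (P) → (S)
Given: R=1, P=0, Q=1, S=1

Antecedent (P) = 0; consequent (S) = 1.
0 → 1 = 1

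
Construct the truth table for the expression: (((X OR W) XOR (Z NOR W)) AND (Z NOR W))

Z | W | X | Output
------------------
0 | 0 | 0 | 1
0 | 0 | 1 | 0
0 | 1 | 0 | 0
0 | 1 | 1 | 0
1 | 0 | 0 | 0
1 | 0 | 1 | 0
1 | 1 | 0 | 0
1 | 1 | 1 | 0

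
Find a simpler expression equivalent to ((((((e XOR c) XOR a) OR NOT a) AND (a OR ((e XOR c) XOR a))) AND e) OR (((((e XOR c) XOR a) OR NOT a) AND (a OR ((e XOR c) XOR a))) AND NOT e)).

By distribution ((E AND v) OR (E AND NOT v) = E) then distribution ((E OR v) AND (E OR NOT v) = E):
= ((e XOR c) XOR a)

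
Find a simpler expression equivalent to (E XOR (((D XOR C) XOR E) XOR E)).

By XOR self-cancellation ((E XOR v) XOR v = E):
= ((D XOR C) XOR E)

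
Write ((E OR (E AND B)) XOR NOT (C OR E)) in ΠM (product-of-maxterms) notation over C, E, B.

ΠM(4, 5) = (NOT C OR E OR B) AND (NOT C OR E OR NOT B)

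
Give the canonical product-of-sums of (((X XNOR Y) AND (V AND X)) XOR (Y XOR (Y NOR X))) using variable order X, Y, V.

ΠM(4, 5, 7) = (NOT X OR Y OR V) AND (NOT X OR Y OR NOT V) AND (NOT X OR NOT Y OR NOT V)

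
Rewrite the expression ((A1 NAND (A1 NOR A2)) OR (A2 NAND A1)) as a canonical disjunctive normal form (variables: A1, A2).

(NOT A1 AND NOT A2) OR (NOT A1 AND A2) OR (A1 AND NOT A2) OR (A1 AND A2)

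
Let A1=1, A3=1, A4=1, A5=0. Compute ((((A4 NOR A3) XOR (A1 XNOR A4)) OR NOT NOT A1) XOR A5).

Substituting: ((((1 NOR 1) XOR (1 XNOR 1)) OR NOT NOT 1) XOR 0)
= 1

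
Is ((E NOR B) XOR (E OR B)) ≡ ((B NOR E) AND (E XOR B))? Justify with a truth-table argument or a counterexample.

No. Counterexample: with B=0, E=0, Expression 1 = 1 but Expression 2 = 0.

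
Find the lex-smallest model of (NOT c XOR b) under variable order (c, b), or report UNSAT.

c=0, b=0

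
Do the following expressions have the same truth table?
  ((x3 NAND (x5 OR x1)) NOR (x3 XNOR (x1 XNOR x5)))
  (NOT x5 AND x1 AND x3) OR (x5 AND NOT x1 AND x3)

Yes, they are equivalent — the two output columns agree on all 8 assignments:
x5 | x1 | x3 | Expression 1 | Expression 2
------------------------------------------
0 | 0 | 0 | 0 | 0
0 | 0 | 1 | 0 | 0
0 | 1 | 0 | 0 | 0
0 | 1 | 1 | 1 | 1
1 | 0 | 0 | 0 | 0
1 | 0 | 1 | 1 | 1
1 | 1 | 0 | 0 | 0
1 | 1 | 1 | 0 | 0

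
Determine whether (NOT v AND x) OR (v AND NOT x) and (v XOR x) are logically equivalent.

Yes, they are equivalent — the two output columns agree on all 4 assignments:
v | x | Expression 1 | Expression 2
-----------------------------------
0 | 0 | 0 | 0
0 | 1 | 1 | 1
1 | 0 | 1 | 1
1 | 1 | 0 | 0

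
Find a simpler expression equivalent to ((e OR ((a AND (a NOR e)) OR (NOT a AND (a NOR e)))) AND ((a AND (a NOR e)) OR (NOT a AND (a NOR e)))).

By absorption (E AND (E OR v) = E) then distribution ((E AND v) OR (E AND NOT v) = E):
= (a NOR e)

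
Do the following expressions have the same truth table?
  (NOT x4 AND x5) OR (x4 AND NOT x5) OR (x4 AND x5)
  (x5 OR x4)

Yes, they are equivalent — the two output columns agree on all 4 assignments:
x4 | x5 | Expression 1 | Expression 2
-------------------------------------
0 | 0 | 0 | 0
0 | 1 | 1 | 1
1 | 0 | 1 | 1
1 | 1 | 1 | 1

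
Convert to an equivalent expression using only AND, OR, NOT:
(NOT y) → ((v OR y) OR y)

y OR ((v OR y) OR y)
(Implication elimination: A → B = NOT A OR B)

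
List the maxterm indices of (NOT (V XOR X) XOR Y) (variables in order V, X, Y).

ΠM(1, 2, 4, 7) = (V OR X OR NOT Y) AND (V OR NOT X OR Y) AND (NOT V OR X OR Y) AND (NOT V OR NOT X OR NOT Y)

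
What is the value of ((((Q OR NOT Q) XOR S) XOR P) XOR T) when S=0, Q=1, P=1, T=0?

Substituting: ((((1 OR NOT 1) XOR 0) XOR 1) XOR 0)
= 0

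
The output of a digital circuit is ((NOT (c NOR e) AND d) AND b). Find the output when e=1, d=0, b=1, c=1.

Substituting: ((NOT (1 NOR 1) AND 0) AND 1)
= 0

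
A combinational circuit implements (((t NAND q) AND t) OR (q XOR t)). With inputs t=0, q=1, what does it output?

Substituting: (((0 NAND 1) AND 0) OR (1 XOR 0))
= 1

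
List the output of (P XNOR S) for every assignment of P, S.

P | S | Output
--------------
0 | 0 | 1
0 | 1 | 0
1 | 0 | 0
1 | 1 | 1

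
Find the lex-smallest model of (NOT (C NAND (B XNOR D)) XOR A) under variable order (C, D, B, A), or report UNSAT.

C=0, D=0, B=0, A=1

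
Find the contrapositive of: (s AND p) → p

Contrapositive: NOT p → NOT (s AND p)
Note: A statement and its contrapositive are logically equivalent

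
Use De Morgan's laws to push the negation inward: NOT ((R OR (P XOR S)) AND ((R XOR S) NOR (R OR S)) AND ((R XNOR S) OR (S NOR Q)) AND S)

NOT (R OR (P XOR S)) OR NOT ((R XOR S) NOR (R OR S)) OR NOT ((R XNOR S) OR (S NOR Q)) OR NOT S
De Morgan's: NOT(AND of terms) = OR of negations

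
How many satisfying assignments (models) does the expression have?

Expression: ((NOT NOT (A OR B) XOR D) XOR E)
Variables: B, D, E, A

Satisfying assignments: (0,0,0,1), (0,0,1,0), (0,1,0,0), (0,1,1,1), (1,0,0,0), (1,0,0,1), (1,1,1,0), (1,1,1,1)
Count: 8 out of 16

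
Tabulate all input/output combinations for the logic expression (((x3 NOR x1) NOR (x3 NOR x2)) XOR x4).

x1 | x3 | x4 | x2 | Output
--------------------------
0 | 0 | 0 | 0 | 0
0 | 0 | 0 | 1 | 0
0 | 0 | 1 | 0 | 1
0 | 0 | 1 | 1 | 1
0 | 1 | 0 | 0 | 1
0 | 1 | 0 | 1 | 1
0 | 1 | 1 | 0 | 0
0 | 1 | 1 | 1 | 0
1 | 0 | 0 | 0 | 0
1 | 0 | 0 | 1 | 1
1 | 0 | 1 | 0 | 1
1 | 0 | 1 | 1 | 0
1 | 1 | 0 | 0 | 1
1 | 1 | 0 | 1 | 1
1 | 1 | 1 | 0 | 0
1 | 1 | 1 | 1 | 0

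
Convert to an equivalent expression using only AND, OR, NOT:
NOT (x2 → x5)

x2 AND NOT x5
(Negated implication: NOT(A → B) = A AND NOT B)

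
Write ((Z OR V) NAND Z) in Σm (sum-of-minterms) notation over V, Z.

Σm(0, 2) = (NOT V AND NOT Z) OR (V AND NOT Z)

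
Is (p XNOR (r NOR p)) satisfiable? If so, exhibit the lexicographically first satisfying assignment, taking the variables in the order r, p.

r=1, p=0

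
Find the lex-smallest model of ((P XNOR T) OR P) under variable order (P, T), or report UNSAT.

P=0, T=0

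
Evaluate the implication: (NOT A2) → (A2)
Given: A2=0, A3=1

Antecedent (NOT A2) = 1; consequent (A2) = 0.
1 → 0 = 0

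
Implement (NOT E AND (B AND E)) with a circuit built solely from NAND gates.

(((E NAND E) NAND ((B NAND E) NAND (B NAND E))) NAND ((E NAND E) NAND ((B NAND E) NAND (B NAND E))))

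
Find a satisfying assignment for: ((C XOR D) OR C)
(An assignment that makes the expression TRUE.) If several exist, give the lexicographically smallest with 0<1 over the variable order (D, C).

D=0, C=1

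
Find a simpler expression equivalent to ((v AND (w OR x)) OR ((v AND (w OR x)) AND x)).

By absorption (E OR (E AND v) = E):
= (v AND (w OR x))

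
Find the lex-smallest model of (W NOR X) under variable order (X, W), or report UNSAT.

X=0, W=0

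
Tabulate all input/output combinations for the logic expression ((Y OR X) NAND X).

Y | X | Output
--------------
0 | 0 | 1
0 | 1 | 0
1 | 0 | 1
1 | 1 | 0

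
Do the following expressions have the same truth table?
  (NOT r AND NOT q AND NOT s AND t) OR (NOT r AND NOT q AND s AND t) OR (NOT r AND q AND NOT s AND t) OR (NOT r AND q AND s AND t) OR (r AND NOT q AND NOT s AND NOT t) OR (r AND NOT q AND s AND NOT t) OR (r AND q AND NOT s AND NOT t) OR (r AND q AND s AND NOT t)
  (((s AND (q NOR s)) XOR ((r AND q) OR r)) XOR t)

Yes, they are equivalent — the two output columns agree on all 16 assignments:
r | q | s | t | Expression 1 | Expression 2
-------------------------------------------
0 | 0 | 0 | 0 | 0 | 0
0 | 0 | 0 | 1 | 1 | 1
0 | 0 | 1 | 0 | 0 | 0
0 | 0 | 1 | 1 | 1 | 1
0 | 1 | 0 | 0 | 0 | 0
0 | 1 | 0 | 1 | 1 | 1
0 | 1 | 1 | 0 | 0 | 0
0 | 1 | 1 | 1 | 1 | 1
1 | 0 | 0 | 0 | 1 | 1
1 | 0 | 0 | 1 | 0 | 0
1 | 0 | 1 | 0 | 1 | 1
1 | 0 | 1 | 1 | 0 | 0
1 | 1 | 0 | 0 | 1 | 1
1 | 1 | 0 | 1 | 0 | 0
1 | 1 | 1 | 0 | 1 | 1
1 | 1 | 1 | 1 | 0 | 0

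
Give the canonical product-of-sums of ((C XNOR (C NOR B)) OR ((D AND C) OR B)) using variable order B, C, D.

ΠM(0, 1, 2) = (B OR C OR D) AND (B OR C OR NOT D) AND (B OR NOT C OR D)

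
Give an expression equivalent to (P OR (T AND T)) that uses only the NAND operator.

((P NAND P) NAND (((T NAND T) NAND (T NAND T)) NAND ((T NAND T) NAND (T NAND T))))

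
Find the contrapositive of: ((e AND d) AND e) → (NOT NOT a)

Contrapositive: NOT a → NOT ((e AND d) AND e)
Note: A statement and its contrapositive are logically equivalent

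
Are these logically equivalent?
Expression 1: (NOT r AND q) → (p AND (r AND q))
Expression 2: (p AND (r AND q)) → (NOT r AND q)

No, Converse is not equivalent to original (counterexample: q=1, p=0, r=0)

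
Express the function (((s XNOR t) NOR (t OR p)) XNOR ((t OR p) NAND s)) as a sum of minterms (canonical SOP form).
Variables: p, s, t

Σm(2, 3, 6, 7) = (NOT p AND s AND NOT t) OR (NOT p AND s AND t) OR (p AND s AND NOT t) OR (p AND s AND t)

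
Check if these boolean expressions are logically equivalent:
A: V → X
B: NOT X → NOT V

Yes, Contrapositive is always equivalent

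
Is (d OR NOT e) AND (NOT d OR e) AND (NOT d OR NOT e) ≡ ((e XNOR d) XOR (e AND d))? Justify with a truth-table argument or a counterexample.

Yes, they are equivalent — the two output columns agree on all 4 assignments:
d | e | Expression 1 | Expression 2
-----------------------------------
0 | 0 | 1 | 1
0 | 1 | 0 | 0
1 | 0 | 0 | 0
1 | 1 | 0 | 0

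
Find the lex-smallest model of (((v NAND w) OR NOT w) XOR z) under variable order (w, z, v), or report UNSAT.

w=0, z=0, v=0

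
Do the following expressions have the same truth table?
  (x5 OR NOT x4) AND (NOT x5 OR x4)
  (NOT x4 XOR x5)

Yes, they are equivalent — the two output columns agree on all 4 assignments:
x5 | x4 | Expression 1 | Expression 2
-------------------------------------
0 | 0 | 1 | 1
0 | 1 | 0 | 0
1 | 0 | 0 | 0
1 | 1 | 1 | 1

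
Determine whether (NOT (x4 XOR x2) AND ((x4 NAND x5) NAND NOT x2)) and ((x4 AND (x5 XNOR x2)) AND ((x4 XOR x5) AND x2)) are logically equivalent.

No. Counterexample: with x2=1, x4=1, x5=0, Expression 1 = 1 but Expression 2 = 0.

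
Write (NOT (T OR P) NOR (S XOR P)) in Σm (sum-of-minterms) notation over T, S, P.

Σm(3, 4, 7) = (NOT T AND S AND P) OR (T AND NOT S AND NOT P) OR (T AND S AND P)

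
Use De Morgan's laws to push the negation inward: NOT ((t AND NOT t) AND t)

NOT (t AND NOT t) OR NOT t
De Morgan's: NOT(AND of terms) = OR of negations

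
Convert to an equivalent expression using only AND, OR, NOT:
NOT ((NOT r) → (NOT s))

(NOT r) AND s
(Negated implication: NOT(A → B) = A AND NOT B)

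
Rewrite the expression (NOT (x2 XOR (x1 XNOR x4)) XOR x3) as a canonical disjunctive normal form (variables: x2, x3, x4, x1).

(NOT x2 AND NOT x3 AND NOT x4 AND x1) OR (NOT x2 AND NOT x3 AND x4 AND NOT x1) OR (NOT x2 AND x3 AND NOT x4 AND NOT x1) OR (NOT x2 AND x3 AND x4 AND x1) OR (x2 AND NOT x3 AND NOT x4 AND NOT x1) OR (x2 AND NOT x3 AND x4 AND x1) OR (x2 AND x3 AND NOT x4 AND x1) OR (x2 AND x3 AND x4 AND NOT x1)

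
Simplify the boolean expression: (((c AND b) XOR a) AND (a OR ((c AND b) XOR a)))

By absorption (E AND (E OR v) = E):
= ((c AND b) XOR a)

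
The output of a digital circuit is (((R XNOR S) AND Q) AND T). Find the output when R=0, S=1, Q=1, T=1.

Substituting: (((0 XNOR 1) AND 1) AND 1)
= 0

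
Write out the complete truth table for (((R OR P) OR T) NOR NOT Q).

R | Q | P | T | Output
----------------------
0 | 0 | 0 | 0 | 0
0 | 0 | 0 | 1 | 0
0 | 0 | 1 | 0 | 0
0 | 0 | 1 | 1 | 0
0 | 1 | 0 | 0 | 1
0 | 1 | 0 | 1 | 0
0 | 1 | 1 | 0 | 0
0 | 1 | 1 | 1 | 0
1 | 0 | 0 | 0 | 0
1 | 0 | 0 | 1 | 0
1 | 0 | 1 | 0 | 0
1 | 0 | 1 | 1 | 0
1 | 1 | 0 | 0 | 0
1 | 1 | 0 | 1 | 0
1 | 1 | 1 | 0 | 0
1 | 1 | 1 | 1 | 0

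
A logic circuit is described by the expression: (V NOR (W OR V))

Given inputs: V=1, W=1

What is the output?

Substituting: (1 NOR (1 OR 1))
= 0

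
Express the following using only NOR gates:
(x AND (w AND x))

((x NOR x) NOR (((w NOR w) NOR (x NOR x)) NOR ((w NOR w) NOR (x NOR x))))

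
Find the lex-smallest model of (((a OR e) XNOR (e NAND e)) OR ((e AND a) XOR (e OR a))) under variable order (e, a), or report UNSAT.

e=0, a=1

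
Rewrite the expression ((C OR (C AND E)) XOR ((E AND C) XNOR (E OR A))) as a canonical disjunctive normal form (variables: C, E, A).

(NOT C AND NOT E AND NOT A) OR (C AND NOT E AND A)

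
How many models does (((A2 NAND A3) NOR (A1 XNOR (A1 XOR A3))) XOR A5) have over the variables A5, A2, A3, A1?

Satisfying assignments: (0,1,1,0), (0,1,1,1), (1,0,0,0), (1,0,0,1), (1,0,1,0), (1,0,1,1), (1,1,0,0), (1,1,0,1)
Count: 8 out of 16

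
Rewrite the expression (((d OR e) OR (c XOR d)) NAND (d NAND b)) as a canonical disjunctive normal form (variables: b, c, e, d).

(NOT b AND NOT c AND NOT e AND NOT d) OR (b AND NOT c AND NOT e AND NOT d) OR (b AND NOT c AND NOT e AND d) OR (b AND NOT c AND e AND d) OR (b AND c AND NOT e AND d) OR (b AND c AND e AND d)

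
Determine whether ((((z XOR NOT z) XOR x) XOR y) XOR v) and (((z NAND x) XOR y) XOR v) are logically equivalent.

No. Counterexample: with z=0, x=1, y=0, v=0, Expression 1 = 0 but Expression 2 = 1.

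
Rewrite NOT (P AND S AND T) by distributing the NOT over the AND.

NOT P OR NOT S OR NOT T
De Morgan's: NOT(AND of terms) = OR of negations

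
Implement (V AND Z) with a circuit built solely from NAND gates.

((V NAND Z) NAND (V NAND Z))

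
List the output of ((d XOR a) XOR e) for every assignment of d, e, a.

d | e | a | Output
------------------
0 | 0 | 0 | 0
0 | 0 | 1 | 1
0 | 1 | 0 | 1
0 | 1 | 1 | 0
1 | 0 | 0 | 1
1 | 0 | 1 | 0
1 | 1 | 0 | 0
1 | 1 | 1 | 1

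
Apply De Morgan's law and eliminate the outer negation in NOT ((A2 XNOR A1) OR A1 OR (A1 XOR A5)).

NOT (A2 XNOR A1) AND NOT A1 AND NOT (A1 XOR A5)
De Morgan's: NOT(OR of terms) = AND of negations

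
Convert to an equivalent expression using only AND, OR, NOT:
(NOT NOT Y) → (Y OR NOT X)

NOT Y OR (Y OR NOT X)
(Implication elimination: A → B = NOT A OR B)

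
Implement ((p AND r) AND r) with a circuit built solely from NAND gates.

((((p NAND r) NAND (p NAND r)) NAND r) NAND (((p NAND r) NAND (p NAND r)) NAND r))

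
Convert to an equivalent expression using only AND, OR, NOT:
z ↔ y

(z AND y) OR (NOT z AND NOT y)
(Biconditional = both true or both false)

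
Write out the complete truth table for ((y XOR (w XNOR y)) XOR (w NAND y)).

w | y | Output
--------------
0 | 0 | 0
0 | 1 | 0
1 | 0 | 1
1 | 1 | 0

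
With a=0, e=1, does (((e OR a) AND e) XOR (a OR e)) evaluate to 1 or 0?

Substituting: (((1 OR 0) AND 1) XOR (0 OR 1))
= 0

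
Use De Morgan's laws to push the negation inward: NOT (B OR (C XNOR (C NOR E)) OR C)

NOT B AND NOT (C XNOR (C NOR E)) AND NOT C
De Morgan's: NOT(OR of terms) = AND of negations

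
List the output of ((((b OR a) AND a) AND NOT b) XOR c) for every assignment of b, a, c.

b | a | c | Output
------------------
0 | 0 | 0 | 0
0 | 0 | 1 | 1
0 | 1 | 0 | 1
0 | 1 | 1 | 0
1 | 0 | 0 | 0
1 | 0 | 1 | 1
1 | 1 | 0 | 0
1 | 1 | 1 | 1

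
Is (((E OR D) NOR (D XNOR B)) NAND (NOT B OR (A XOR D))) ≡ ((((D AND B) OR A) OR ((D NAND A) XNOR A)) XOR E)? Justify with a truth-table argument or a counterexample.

No. Counterexample: with E=0, B=0, D=0, A=0, Expression 1 = 1 but Expression 2 = 0.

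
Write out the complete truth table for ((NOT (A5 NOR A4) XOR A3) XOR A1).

A3 | A4 | A1 | A5 | Output
--------------------------
0 | 0 | 0 | 0 | 0
0 | 0 | 0 | 1 | 1
0 | 0 | 1 | 0 | 1
0 | 0 | 1 | 1 | 0
0 | 1 | 0 | 0 | 1
0 | 1 | 0 | 1 | 1
0 | 1 | 1 | 0 | 0
0 | 1 | 1 | 1 | 0
1 | 0 | 0 | 0 | 1
1 | 0 | 0 | 1 | 0
1 | 0 | 1 | 0 | 0
1 | 0 | 1 | 1 | 1
1 | 1 | 0 | 0 | 0
1 | 1 | 0 | 1 | 0
1 | 1 | 1 | 0 | 1
1 | 1 | 1 | 1 | 1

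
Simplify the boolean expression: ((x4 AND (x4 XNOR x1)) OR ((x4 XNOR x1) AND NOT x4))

By distribution ((E AND v) OR (E AND NOT v) = E):
= (x4 XNOR x1)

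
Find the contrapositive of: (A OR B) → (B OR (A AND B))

Contrapositive: NOT (B OR (A AND B)) → NOT (A OR B)
Note: A statement and its contrapositive are logically equivalent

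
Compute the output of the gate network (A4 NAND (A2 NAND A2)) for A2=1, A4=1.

Substituting: (1 NAND (1 NAND 1))
= 1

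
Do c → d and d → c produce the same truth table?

No, Converse is not equivalent to original (counterexample: d=0, c=1)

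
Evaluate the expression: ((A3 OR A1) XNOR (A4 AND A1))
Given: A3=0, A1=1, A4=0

Substituting: ((0 OR 1) XNOR (0 AND 1))
= 0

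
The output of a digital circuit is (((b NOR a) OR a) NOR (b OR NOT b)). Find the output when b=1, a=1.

Substituting: (((1 NOR 1) OR 1) NOR (1 OR NOT 1))
= 0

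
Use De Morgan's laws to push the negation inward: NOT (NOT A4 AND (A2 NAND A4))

A4 OR NOT (A2 NAND A4)
De Morgan's: NOT(AND of terms) = OR of negations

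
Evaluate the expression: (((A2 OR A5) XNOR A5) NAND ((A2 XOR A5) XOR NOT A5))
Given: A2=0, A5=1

Substituting: (((0 OR 1) XNOR 1) NAND ((0 XOR 1) XOR NOT 1))
= 0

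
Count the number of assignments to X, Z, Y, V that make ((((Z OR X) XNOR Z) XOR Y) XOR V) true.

Satisfying assignments: (0,0,0,0), (0,0,1,1), (0,1,0,0), (0,1,1,1), (1,0,0,1), (1,0,1,0), (1,1,0,0), (1,1,1,1)
Count: 8 out of 16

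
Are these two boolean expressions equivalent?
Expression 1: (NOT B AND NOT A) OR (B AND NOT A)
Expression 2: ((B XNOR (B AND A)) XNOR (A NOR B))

Yes, they are equivalent — the two output columns agree on all 4 assignments:
B | A | Expression 1 | Expression 2
-----------------------------------
0 | 0 | 1 | 1
0 | 1 | 0 | 0
1 | 0 | 1 | 1
1 | 1 | 0 | 0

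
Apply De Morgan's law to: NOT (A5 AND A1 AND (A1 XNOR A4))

NOT A5 OR NOT A1 OR NOT (A1 XNOR A4)
De Morgan's: NOT(AND of terms) = OR of negations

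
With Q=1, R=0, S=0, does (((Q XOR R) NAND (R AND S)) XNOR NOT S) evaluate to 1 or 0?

Substituting: (((1 XOR 0) NAND (0 AND 0)) XNOR NOT 0)
= 1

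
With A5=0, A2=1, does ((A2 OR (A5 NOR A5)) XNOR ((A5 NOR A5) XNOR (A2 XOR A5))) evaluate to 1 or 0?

Substituting: ((1 OR (0 NOR 0)) XNOR ((0 NOR 0) XNOR (1 XOR 0)))
= 1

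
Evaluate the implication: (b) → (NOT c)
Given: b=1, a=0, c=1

Antecedent (b) = 1; consequent (NOT c) = 0.
1 → 0 = 0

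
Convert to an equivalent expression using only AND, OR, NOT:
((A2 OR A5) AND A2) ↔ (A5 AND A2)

(((A2 OR A5) AND A2) AND (A5 AND A2)) OR (NOT ((A2 OR A5) AND A2) AND NOT (A5 AND A2))
(Biconditional = both true or both false)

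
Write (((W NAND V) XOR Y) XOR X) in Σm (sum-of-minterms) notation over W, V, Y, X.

Σm(0, 3, 4, 7, 8, 11, 13, 14) = (NOT W AND NOT V AND NOT Y AND NOT X) OR (NOT W AND NOT V AND Y AND X) OR (NOT W AND V AND NOT Y AND NOT X) OR (NOT W AND V AND Y AND X) OR (W AND NOT V AND NOT Y AND NOT X) OR (W AND NOT V AND Y AND X) OR (W AND V AND NOT Y AND X) OR (W AND V AND Y AND NOT X)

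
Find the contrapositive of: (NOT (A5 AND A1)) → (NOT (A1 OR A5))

Contrapositive: (A1 OR A5) → (A5 AND A1)
Note: A statement and its contrapositive are logically equivalent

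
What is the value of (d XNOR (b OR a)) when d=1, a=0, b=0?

Substituting: (1 XNOR (0 OR 0))
= 0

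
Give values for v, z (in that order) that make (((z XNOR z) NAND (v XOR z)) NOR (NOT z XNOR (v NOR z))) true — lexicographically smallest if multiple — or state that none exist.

v=1, z=0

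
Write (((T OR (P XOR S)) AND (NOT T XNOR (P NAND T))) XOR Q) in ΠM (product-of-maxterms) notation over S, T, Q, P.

ΠM(0, 3, 4, 7, 9, 10, 12, 15) = (S OR T OR Q OR P) AND (S OR T OR NOT Q OR NOT P) AND (S OR NOT T OR Q OR P) AND (S OR NOT T OR NOT Q OR NOT P) AND (NOT S OR T OR Q OR NOT P) AND (NOT S OR T OR NOT Q OR P) AND (NOT S OR NOT T OR Q OR P) AND (NOT S OR NOT T OR NOT Q OR NOT P)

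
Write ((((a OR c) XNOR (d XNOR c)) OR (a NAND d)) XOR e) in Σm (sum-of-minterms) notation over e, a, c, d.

Σm(0, 1, 2, 3, 4, 6, 7, 13) = (NOT e AND NOT a AND NOT c AND NOT d) OR (NOT e AND NOT a AND NOT c AND d) OR (NOT e AND NOT a AND c AND NOT d) OR (NOT e AND NOT a AND c AND d) OR (NOT e AND a AND NOT c AND NOT d) OR (NOT e AND a AND c AND NOT d) OR (NOT e AND a AND c AND d) OR (e AND a AND NOT c AND d)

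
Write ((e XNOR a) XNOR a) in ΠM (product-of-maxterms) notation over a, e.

ΠM(0, 2) = (a OR e) AND (NOT a OR e)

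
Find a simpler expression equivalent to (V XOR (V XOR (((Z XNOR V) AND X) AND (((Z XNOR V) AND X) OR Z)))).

By XOR self-cancellation ((E XOR v) XOR v = E) then absorption (E AND (E OR v) = E):
= ((Z XNOR V) AND X)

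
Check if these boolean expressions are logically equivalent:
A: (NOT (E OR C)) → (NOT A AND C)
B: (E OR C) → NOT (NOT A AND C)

No, Inverse is not equivalent to original (counterexample: C=0, E=0, A=0)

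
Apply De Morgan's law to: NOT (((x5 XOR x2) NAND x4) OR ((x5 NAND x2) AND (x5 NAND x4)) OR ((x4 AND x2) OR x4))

NOT ((x5 XOR x2) NAND x4) AND NOT ((x5 NAND x2) AND (x5 NAND x4)) AND NOT ((x4 AND x2) OR x4)
De Morgan's: NOT(OR of terms) = AND of negations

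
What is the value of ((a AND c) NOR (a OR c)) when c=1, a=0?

Substituting: ((0 AND 1) NOR (0 OR 1))
= 0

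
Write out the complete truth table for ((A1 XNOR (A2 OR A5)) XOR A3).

A5 | A2 | A3 | A1 | Output
--------------------------
0 | 0 | 0 | 0 | 1
0 | 0 | 0 | 1 | 0
0 | 0 | 1 | 0 | 0
0 | 0 | 1 | 1 | 1
0 | 1 | 0 | 0 | 0
0 | 1 | 0 | 1 | 1
0 | 1 | 1 | 0 | 1
0 | 1 | 1 | 1 | 0
1 | 0 | 0 | 0 | 0
1 | 0 | 0 | 1 | 1
1 | 0 | 1 | 0 | 1
1 | 0 | 1 | 1 | 0
1 | 1 | 0 | 0 | 0
1 | 1 | 0 | 1 | 1
1 | 1 | 1 | 0 | 1
1 | 1 | 1 | 1 | 0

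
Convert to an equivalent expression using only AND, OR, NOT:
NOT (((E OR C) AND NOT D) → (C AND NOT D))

((E OR C) AND NOT D) AND NOT (C AND NOT D)
(Negated implication: NOT(A → B) = A AND NOT B)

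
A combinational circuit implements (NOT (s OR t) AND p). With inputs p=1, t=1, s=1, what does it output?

Substituting: (NOT (1 OR 1) AND 1)
= 0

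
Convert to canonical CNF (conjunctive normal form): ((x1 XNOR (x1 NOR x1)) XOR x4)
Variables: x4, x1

(x4 OR x1) AND (x4 OR NOT x1)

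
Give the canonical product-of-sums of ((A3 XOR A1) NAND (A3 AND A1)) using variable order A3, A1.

ΠM() = TRUE (no maxterms)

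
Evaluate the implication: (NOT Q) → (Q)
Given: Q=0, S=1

Antecedent (NOT Q) = 1; consequent (Q) = 0.
1 → 0 = 0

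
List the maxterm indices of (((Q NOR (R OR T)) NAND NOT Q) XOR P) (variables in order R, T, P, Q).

ΠM(0, 3, 6, 7, 10, 11, 14, 15) = (R OR T OR P OR Q) AND (R OR T OR NOT P OR NOT Q) AND (R OR NOT T OR NOT P OR Q) AND (R OR NOT T OR NOT P OR NOT Q) AND (NOT R OR T OR NOT P OR Q) AND (NOT R OR T OR NOT P OR NOT Q) AND (NOT R OR NOT T OR NOT P OR Q) AND (NOT R OR NOT T OR NOT P OR NOT Q)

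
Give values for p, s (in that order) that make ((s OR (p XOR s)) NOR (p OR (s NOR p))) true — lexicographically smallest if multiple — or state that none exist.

UNSATISFIABLE - no assignment makes this expression true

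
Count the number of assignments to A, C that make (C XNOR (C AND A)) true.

Satisfying assignments: (0,0), (1,0), (1,1)
Count: 3 out of 4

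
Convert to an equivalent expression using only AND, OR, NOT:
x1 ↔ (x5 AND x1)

(x1 AND (x5 AND x1)) OR (NOT x1 AND NOT (x5 AND x1))
(Biconditional = both true or both false)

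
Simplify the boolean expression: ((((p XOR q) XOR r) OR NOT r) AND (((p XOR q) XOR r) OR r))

By distribution ((E OR v) AND (E OR NOT v) = E):
= ((p XOR q) XOR r)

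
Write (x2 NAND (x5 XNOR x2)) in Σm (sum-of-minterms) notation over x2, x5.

Σm(0, 1, 2) = (NOT x2 AND NOT x5) OR (NOT x2 AND x5) OR (x2 AND NOT x5)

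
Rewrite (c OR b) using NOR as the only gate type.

((c NOR b) NOR (c NOR b))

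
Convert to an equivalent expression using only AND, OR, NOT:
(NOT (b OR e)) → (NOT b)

(b OR e) OR (NOT b)
(Implication elimination: A → B = NOT A OR B)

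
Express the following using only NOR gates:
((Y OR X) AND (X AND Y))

((((Y NOR X) NOR (Y NOR X)) NOR ((Y NOR X) NOR (Y NOR X))) NOR (((X NOR X) NOR (Y NOR Y)) NOR ((X NOR X) NOR (Y NOR Y))))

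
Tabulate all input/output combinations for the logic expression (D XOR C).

C | D | Output
--------------
0 | 0 | 0
0 | 1 | 1
1 | 0 | 1
1 | 1 | 0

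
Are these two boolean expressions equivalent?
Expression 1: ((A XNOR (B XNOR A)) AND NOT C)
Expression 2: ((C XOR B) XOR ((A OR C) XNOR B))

No. Counterexample: with A=0, B=0, C=0, Expression 1 = 0 but Expression 2 = 1.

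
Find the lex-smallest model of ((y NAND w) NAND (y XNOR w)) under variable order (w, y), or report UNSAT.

w=0, y=1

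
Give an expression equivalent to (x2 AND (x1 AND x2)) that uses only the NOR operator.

((x2 NOR x2) NOR (((x1 NOR x1) NOR (x2 NOR x2)) NOR ((x1 NOR x1) NOR (x2 NOR x2))))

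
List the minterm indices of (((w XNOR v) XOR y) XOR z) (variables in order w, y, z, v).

Σm(0, 3, 5, 6, 9, 10, 12, 15) = (NOT w AND NOT y AND NOT z AND NOT v) OR (NOT w AND NOT y AND z AND v) OR (NOT w AND y AND NOT z AND v) OR (NOT w AND y AND z AND NOT v) OR (w AND NOT y AND NOT z AND v) OR (w AND NOT y AND z AND NOT v) OR (w AND y AND NOT z AND NOT v) OR (w AND y AND z AND v)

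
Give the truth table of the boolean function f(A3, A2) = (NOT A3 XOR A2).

A3 | A2 | Output
----------------
0 | 0 | 1
0 | 1 | 0
1 | 0 | 0
1 | 1 | 1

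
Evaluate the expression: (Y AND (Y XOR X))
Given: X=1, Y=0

Substituting: (0 AND (0 XOR 1))
= 0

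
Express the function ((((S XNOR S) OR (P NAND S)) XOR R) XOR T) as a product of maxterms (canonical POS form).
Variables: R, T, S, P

ΠM(4, 5, 6, 7, 8, 9, 10, 11) = (R OR NOT T OR S OR P) AND (R OR NOT T OR S OR NOT P) AND (R OR NOT T OR NOT S OR P) AND (R OR NOT T OR NOT S OR NOT P) AND (NOT R OR T OR S OR P) AND (NOT R OR T OR S OR NOT P) AND (NOT R OR T OR NOT S OR P) AND (NOT R OR T OR NOT S OR NOT P)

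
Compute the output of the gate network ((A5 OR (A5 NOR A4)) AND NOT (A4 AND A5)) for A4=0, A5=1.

Substituting: ((1 OR (1 NOR 0)) AND NOT (0 AND 1))
= 1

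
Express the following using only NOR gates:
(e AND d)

((e NOR e) NOR (d NOR d))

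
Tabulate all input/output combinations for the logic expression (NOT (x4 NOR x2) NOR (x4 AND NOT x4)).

x2 | x4 | Output
----------------
0 | 0 | 1
0 | 1 | 0
1 | 0 | 0
1 | 1 | 0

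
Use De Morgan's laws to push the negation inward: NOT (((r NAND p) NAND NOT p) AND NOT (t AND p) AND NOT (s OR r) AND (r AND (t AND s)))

NOT ((r NAND p) NAND NOT p) OR (t AND p) OR (s OR r) OR NOT (r AND (t AND s))
De Morgan's: NOT(AND of terms) = OR of negations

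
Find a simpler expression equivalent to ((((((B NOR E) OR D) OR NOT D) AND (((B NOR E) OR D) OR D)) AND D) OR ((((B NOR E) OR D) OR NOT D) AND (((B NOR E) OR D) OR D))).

By absorption (E OR (E AND v) = E) then distribution ((E OR v) AND (E OR NOT v) = E):
= ((B NOR E) OR D)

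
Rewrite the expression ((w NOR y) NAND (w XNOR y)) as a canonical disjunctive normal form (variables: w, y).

(NOT w AND y) OR (w AND NOT y) OR (w AND y)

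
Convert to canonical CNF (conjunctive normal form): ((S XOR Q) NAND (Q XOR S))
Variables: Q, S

(Q OR NOT S) AND (NOT Q OR S)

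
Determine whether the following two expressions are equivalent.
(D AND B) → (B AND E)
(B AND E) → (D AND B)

No, Converse is not equivalent to original (counterexample: D=0, E=1, B=1)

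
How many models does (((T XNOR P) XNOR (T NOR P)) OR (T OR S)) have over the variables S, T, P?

Satisfying assignments: (0,0,0), (0,0,1), (0,1,0), (0,1,1), (1,0,0), (1,0,1), (1,1,0), (1,1,1)
Count: 8 out of 8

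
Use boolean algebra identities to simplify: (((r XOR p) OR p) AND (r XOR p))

By absorption (E AND (E OR v) = E):
= (r XOR p)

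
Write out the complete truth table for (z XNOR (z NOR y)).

z | y | Output
--------------
0 | 0 | 0
0 | 1 | 1
1 | 0 | 0
1 | 1 | 0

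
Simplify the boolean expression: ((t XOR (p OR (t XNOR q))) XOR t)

By XOR self-cancellation ((E XOR v) XOR v = E):
= (p OR (t XNOR q))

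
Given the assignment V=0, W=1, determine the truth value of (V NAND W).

Substituting: (0 NAND 1)
= 1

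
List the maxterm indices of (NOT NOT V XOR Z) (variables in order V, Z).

ΠM(0, 3) = (V OR Z) AND (NOT V OR NOT Z)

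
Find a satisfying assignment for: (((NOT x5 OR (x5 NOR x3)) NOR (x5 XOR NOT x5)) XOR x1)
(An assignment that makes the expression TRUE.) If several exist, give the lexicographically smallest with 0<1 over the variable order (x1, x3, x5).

x1=1, x3=0, x5=0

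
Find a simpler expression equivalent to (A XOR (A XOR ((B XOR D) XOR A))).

By XOR self-cancellation ((E XOR v) XOR v = E):
= ((B XOR D) XOR A)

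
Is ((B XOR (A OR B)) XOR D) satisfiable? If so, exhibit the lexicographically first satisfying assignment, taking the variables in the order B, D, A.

B=0, D=0, A=1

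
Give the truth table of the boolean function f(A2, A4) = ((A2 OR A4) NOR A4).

A2 | A4 | Output
----------------
0 | 0 | 1
0 | 1 | 0
1 | 0 | 0
1 | 1 | 0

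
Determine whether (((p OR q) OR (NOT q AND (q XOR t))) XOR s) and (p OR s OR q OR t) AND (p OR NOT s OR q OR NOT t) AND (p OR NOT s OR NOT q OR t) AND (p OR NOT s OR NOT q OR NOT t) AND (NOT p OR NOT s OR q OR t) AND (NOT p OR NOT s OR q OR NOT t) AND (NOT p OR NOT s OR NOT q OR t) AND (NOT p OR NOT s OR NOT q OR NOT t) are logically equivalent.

Yes, they are equivalent — the two output columns agree on all 16 assignments:
p | s | q | t | Expression 1 | Expression 2
-------------------------------------------
0 | 0 | 0 | 0 | 0 | 0
0 | 0 | 0 | 1 | 1 | 1
0 | 0 | 1 | 0 | 1 | 1
0 | 0 | 1 | 1 | 1 | 1
0 | 1 | 0 | 0 | 1 | 1
0 | 1 | 0 | 1 | 0 | 0
0 | 1 | 1 | 0 | 0 | 0
0 | 1 | 1 | 1 | 0 | 0
1 | 0 | 0 | 0 | 1 | 1
1 | 0 | 0 | 1 | 1 | 1
1 | 0 | 1 | 0 | 1 | 1
1 | 0 | 1 | 1 | 1 | 1
1 | 1 | 0 | 0 | 0 | 0
1 | 1 | 0 | 1 | 0 | 0
1 | 1 | 1 | 0 | 0 | 0
1 | 1 | 1 | 1 | 0 | 0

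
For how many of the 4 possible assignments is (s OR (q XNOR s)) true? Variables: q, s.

Satisfying assignments: (0,0), (0,1), (1,1)
Count: 3 out of 4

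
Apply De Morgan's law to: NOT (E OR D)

NOT E AND NOT D
De Morgan's: NOT(OR of terms) = AND of negations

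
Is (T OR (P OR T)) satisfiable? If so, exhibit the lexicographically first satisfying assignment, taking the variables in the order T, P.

T=0, P=1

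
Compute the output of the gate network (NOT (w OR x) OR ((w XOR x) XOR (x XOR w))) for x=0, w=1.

Substituting: (NOT (1 OR 0) OR ((1 XOR 0) XOR (0 XOR 1)))
= 0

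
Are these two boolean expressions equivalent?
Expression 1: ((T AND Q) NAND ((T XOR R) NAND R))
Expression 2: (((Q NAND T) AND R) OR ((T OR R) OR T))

No. Counterexample: with R=0, Q=0, T=0, Expression 1 = 1 but Expression 2 = 0.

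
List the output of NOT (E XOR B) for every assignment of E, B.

E | B | Output
--------------
0 | 0 | 1
0 | 1 | 0
1 | 0 | 0
1 | 1 | 1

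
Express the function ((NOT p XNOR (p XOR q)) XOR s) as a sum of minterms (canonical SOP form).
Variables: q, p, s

Σm(1, 3, 4, 6) = (NOT q AND NOT p AND s) OR (NOT q AND p AND s) OR (q AND NOT p AND NOT s) OR (q AND p AND NOT s)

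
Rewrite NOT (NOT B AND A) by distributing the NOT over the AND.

B OR NOT A
De Morgan's: NOT(AND of terms) = OR of negations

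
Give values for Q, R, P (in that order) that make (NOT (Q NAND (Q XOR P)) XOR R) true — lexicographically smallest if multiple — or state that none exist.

Q=0, R=1, P=0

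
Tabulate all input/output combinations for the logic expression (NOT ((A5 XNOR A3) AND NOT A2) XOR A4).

A3 | A2 | A5 | A4 | Output
--------------------------
0 | 0 | 0 | 0 | 0
0 | 0 | 0 | 1 | 1
0 | 0 | 1 | 0 | 1
0 | 0 | 1 | 1 | 0
0 | 1 | 0 | 0 | 1
0 | 1 | 0 | 1 | 0
0 | 1 | 1 | 0 | 1
0 | 1 | 1 | 1 | 0
1 | 0 | 0 | 0 | 1
1 | 0 | 0 | 1 | 0
1 | 0 | 1 | 0 | 0
1 | 0 | 1 | 1 | 1
1 | 1 | 0 | 0 | 1
1 | 1 | 0 | 1 | 0
1 | 1 | 1 | 0 | 1
1 | 1 | 1 | 1 | 0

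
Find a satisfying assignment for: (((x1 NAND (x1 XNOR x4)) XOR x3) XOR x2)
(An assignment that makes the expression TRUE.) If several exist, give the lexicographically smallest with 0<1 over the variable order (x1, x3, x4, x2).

x1=0, x3=0, x4=0, x2=0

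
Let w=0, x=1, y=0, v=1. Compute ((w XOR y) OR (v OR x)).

Substituting: ((0 XOR 0) OR (1 OR 1))
= 1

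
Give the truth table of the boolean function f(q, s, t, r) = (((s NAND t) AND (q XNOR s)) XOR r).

q | s | t | r | Output
----------------------
0 | 0 | 0 | 0 | 1
0 | 0 | 0 | 1 | 0
0 | 0 | 1 | 0 | 1
0 | 0 | 1 | 1 | 0
0 | 1 | 0 | 0 | 0
0 | 1 | 0 | 1 | 1
0 | 1 | 1 | 0 | 0
0 | 1 | 1 | 1 | 1
1 | 0 | 0 | 0 | 0
1 | 0 | 0 | 1 | 1
1 | 0 | 1 | 0 | 0
1 | 0 | 1 | 1 | 1
1 | 1 | 0 | 0 | 1
1 | 1 | 0 | 1 | 0
1 | 1 | 1 | 0 | 0
1 | 1 | 1 | 1 | 1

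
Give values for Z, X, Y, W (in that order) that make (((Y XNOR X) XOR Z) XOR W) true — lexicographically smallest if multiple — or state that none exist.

Z=0, X=0, Y=0, W=0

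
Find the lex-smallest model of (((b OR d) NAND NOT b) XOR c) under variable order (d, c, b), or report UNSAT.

d=0, c=0, b=0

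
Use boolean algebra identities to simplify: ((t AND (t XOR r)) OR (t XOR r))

By absorption (E OR (E AND v) = E):
= (t XOR r)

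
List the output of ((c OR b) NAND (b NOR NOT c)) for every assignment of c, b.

c | b | Output
--------------
0 | 0 | 1
0 | 1 | 1
1 | 0 | 0
1 | 1 | 1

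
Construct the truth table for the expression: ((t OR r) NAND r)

r | t | Output
--------------
0 | 0 | 1
0 | 1 | 1
1 | 0 | 0
1 | 1 | 0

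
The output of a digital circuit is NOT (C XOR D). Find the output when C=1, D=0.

Substituting: NOT (1 XOR 0)
= 0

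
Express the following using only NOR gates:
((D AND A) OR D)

((((D NOR D) NOR (A NOR A)) NOR D) NOR (((D NOR D) NOR (A NOR A)) NOR D))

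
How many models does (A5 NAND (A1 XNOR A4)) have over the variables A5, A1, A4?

Satisfying assignments: (0,0,0), (0,0,1), (0,1,0), (0,1,1), (1,0,1), (1,1,0)
Count: 6 out of 8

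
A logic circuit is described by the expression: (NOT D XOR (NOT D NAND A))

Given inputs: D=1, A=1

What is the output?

Substituting: (NOT 1 XOR (NOT 1 NAND 1))
= 1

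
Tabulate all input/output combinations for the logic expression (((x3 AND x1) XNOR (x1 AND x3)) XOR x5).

x5 | x3 | x1 | Output
---------------------
0 | 0 | 0 | 1
0 | 0 | 1 | 1
0 | 1 | 0 | 1
0 | 1 | 1 | 1
1 | 0 | 0 | 0
1 | 0 | 1 | 0
1 | 1 | 0 | 0
1 | 1 | 1 | 0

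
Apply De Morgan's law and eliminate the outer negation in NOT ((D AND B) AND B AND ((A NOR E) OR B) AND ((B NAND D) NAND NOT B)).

NOT (D AND B) OR NOT B OR NOT ((A NOR E) OR B) OR NOT ((B NAND D) NAND NOT B)
De Morgan's: NOT(AND of terms) = OR of negations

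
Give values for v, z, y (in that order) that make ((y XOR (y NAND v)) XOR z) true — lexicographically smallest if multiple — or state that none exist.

v=0, z=0, y=0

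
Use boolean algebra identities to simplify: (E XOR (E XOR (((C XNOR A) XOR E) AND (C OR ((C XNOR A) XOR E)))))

By XOR self-cancellation ((E XOR v) XOR v = E) then absorption (E AND (E OR v) = E):
= ((C XNOR A) XOR E)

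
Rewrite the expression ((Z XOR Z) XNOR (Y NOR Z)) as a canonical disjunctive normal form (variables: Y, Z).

(NOT Y AND Z) OR (Y AND NOT Z) OR (Y AND Z)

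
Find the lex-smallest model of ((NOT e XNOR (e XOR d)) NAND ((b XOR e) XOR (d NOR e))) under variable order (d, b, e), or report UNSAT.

d=0, b=0, e=0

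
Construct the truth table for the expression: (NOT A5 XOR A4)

A4 | A5 | Output
----------------
0 | 0 | 1
0 | 1 | 0
1 | 0 | 0
1 | 1 | 1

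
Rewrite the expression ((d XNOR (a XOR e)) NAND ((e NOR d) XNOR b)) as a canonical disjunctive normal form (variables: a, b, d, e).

(NOT a AND NOT b AND NOT d AND NOT e) OR (NOT a AND NOT b AND NOT d AND e) OR (NOT a AND NOT b AND d AND NOT e) OR (NOT a AND b AND NOT d AND e) OR (NOT a AND b AND d AND NOT e) OR (NOT a AND b AND d AND e) OR (a AND NOT b AND NOT d AND NOT e) OR (a AND NOT b AND d AND e) OR (a AND b AND NOT d AND NOT e) OR (a AND b AND NOT d AND e) OR (a AND b AND d AND NOT e) OR (a AND b AND d AND e)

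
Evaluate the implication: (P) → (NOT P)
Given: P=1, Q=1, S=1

Antecedent (P) = 1; consequent (NOT P) = 0.
1 → 0 = 0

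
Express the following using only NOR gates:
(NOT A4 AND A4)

(((A4 NOR A4) NOR (A4 NOR A4)) NOR (A4 NOR A4))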